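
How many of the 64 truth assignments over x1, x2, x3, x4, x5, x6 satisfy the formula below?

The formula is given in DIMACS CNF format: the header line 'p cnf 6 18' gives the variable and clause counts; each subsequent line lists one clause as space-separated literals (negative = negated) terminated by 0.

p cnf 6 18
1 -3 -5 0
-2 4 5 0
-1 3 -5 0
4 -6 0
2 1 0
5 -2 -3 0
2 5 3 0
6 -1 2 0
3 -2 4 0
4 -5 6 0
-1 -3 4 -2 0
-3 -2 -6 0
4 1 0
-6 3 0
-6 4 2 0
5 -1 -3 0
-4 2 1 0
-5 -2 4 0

5

There are 2^6 = 64 truth assignments over (x1, x2, x3, x4, x5, x6).
Split on x6. With x6 = True, the clauses containing x6 are satisfied and ¬x6 drops from the rest; 1 of the 2^5 = 32 assignments to the other variables satisfy what remains.
With x6 = False, by the same count on the reduced clause set, 4 assignments work.
(One model: x1=F, x2=T, x3=F, x4=T, x5=F, x6=F.)
Total: 1 + 4 = 5.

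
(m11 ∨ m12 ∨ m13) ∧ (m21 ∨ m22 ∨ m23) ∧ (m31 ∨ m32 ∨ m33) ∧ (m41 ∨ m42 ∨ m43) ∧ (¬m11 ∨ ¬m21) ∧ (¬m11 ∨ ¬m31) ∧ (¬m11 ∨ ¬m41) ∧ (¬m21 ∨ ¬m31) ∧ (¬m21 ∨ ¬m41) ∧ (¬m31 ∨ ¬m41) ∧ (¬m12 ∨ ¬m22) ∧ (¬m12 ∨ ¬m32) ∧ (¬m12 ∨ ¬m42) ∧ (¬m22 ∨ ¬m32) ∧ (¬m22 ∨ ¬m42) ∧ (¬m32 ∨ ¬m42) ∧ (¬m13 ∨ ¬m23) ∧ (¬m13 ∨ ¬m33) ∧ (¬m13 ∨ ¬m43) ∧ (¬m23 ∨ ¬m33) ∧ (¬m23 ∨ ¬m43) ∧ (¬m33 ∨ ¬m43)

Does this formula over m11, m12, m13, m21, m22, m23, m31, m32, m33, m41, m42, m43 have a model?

Unsatisfiable

Suppose m11 = False.
Suppose m12 = True.
The clause (¬m22) is unit, so m22 = False.
The clause (¬m32) is unit, so m32 = False.
The clause (¬m42) is unit, so m42 = False.
Suppose m21 = True.
The clause (¬m31) is unit, so m31 = False.
The clause (m33) is unit, so m33 = True.
The clause (¬m41) is unit, so m41 = False.
The clause (m43) is unit, so m43 = True.
But (¬m43) is also a unit clause — contradiction.
Undo m21 and try m21 = False.
The clause (m23) is unit, so m23 = True.
The clause (¬m13) is unit, so m13 = False.
The clause (¬m33) is unit, so m33 = False.
The clause (m31) is unit, so m31 = True.
The clause (¬m41) is unit, so m41 = False.
The clause (m43) is unit, so m43 = True.
But (¬m43) is also a unit clause — contradiction.
Either choice for m21 ends in contradiction.
Undo m12 and try m12 = False.
The clause (m13) is unit, so m13 = True.
The clause (¬m23) is unit, so m23 = False.
The clause (¬m33) is unit, so m33 = False.
The clause (¬m43) is unit, so m43 = False.
Suppose m21 = True.
The clause (¬m31) is unit, so m31 = False.
The clause (m32) is unit, so m32 = True.
The clause (¬m41) is unit, so m41 = False.
The clause (m42) is unit, so m42 = True.
But (¬m42) is also a unit clause — contradiction.
Undo m21 and try m21 = False.
The clause (m22) is unit, so m22 = True.
The clause (¬m32) is unit, so m32 = False.
The clause (m31) is unit, so m31 = True.
The clause (¬m41) is unit, so m41 = False.
The clause (m42) is unit, so m42 = True.
But (¬m42) is also a unit clause — contradiction.
Either choice for m21 ends in contradiction.
Either choice for m12 ends in contradiction.
Undo m11 and try m11 = True.
The clause (¬m21) is unit, so m21 = False.
The clause (¬m31) is unit, so m31 = False.
The clause (¬m41) is unit, so m41 = False.
Suppose m22 = True.
The clause (¬m12) is unit, so m12 = False.
The clause (¬m32) is unit, so m32 = False.
The clause (m33) is unit, so m33 = True.
The clause (¬m42) is unit, so m42 = False.
The clause (m43) is unit, so m43 = True.
But (¬m43) is also a unit clause — contradiction.
Undo m22 and try m22 = False.
The clause (m23) is unit, so m23 = True.
The clause (¬m13) is unit, so m13 = False.
The clause (¬m33) is unit, so m33 = False.
The clause (m32) is unit, so m32 = True.
The clause (¬m12) is unit, so m12 = False.
The clause (¬m42) is unit, so m42 = False.
The clause (m43) is unit, so m43 = True.
But (¬m43) is also a unit clause — contradiction.
Either choice for m22 ends in contradiction.
Either choice for m11 ends in contradiction.
No assignment satisfies every clause.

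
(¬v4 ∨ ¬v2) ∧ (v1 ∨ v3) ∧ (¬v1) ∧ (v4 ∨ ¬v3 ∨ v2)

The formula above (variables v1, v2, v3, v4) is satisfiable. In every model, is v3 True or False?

Suppose v3 = False.
The clause (v1) is unit, so v1 = True.
But (¬v1) is also a unit clause — contradiction.
So every satisfying assignment has v3 = True.

True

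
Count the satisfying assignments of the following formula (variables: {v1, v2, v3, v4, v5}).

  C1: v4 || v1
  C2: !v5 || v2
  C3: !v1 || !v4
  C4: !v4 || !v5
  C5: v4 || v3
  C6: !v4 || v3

There are 2^5 = 32 truth assignments over (v1, v2, v3, v4, v5).
Split on v1. With v1 = true, the clauses containing v1 are satisfied and !v1 drops from the rest; 3 of the 2^4 = 16 assignments to the other variables satisfy what remains.
With v1 = false, by the same count on the reduced clause set, 2 assignments work.
Total: 3 + 2 = 5.

5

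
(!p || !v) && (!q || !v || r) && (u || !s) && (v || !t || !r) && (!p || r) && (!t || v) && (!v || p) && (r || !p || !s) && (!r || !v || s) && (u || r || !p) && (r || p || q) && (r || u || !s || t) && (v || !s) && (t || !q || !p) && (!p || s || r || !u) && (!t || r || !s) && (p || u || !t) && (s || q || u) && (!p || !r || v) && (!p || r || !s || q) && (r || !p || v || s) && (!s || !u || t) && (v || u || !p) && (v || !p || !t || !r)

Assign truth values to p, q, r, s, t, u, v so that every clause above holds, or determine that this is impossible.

Case p = false:
The clause (!v) is unit, so v = false.
The clause (!t) is unit, so t = false.
The clause (!s) is unit, so s = false.
Case r = true:
Case q = false:
The clause (u) is unit, so u = true.
Every clause now holds.

p: false; q: false; r: true; s: false; t: false; u: true; v: false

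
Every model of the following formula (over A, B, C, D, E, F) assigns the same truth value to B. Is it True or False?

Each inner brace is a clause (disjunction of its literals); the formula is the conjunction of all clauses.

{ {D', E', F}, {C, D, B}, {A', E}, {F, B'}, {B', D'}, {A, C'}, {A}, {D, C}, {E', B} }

Suppose B = 0.
From the singleton clause (A), A = 1.
From the singleton clause (E), E = 1.
Now (E') is unsatisfied and unit — conflict.
So every satisfying assignment has B = True.

True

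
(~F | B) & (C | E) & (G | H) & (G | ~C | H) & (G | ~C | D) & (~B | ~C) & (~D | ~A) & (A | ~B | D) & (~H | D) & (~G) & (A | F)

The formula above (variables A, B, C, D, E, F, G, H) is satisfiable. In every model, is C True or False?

Suppose C = 1.
From the singleton clause (~B), B = 0.
From the singleton clause (~F), F = 0.
From the singleton clause (~G), G = 0.
From the singleton clause (H), H = 1.
From the singleton clause (D), D = 1.
From the singleton clause (~A), A = 0.
That conflicts with the unit clause (A).
So every satisfying assignment has C = False.

False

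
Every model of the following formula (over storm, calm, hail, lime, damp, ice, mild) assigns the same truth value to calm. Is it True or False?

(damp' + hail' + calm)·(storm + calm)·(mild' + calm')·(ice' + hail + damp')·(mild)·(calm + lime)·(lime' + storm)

False

Suppose calm = 1.
(mild') alone gives mild = 0.
Now (mild) is unsatisfied and unit — conflict.
So every satisfying assignment has calm = False.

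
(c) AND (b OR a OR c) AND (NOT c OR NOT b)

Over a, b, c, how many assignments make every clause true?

There are 2^3 = 8 truth assignments over (a, b, c).
Check each against the 3 clauses (columns in the order a, b, c):
  F F F  ✗ fails (c)
  F F T  ✓ satisfies all
  F T F  ✗ fails (c)
  F T T  ✗ fails (NOT c OR NOT b)
  T F F  ✗ fails (c)
  T F T  ✓ satisfies all
  T T F  ✗ fails (c)
  T T T  ✗ fails (NOT c OR NOT b)
2 of the 8 rows are models.

2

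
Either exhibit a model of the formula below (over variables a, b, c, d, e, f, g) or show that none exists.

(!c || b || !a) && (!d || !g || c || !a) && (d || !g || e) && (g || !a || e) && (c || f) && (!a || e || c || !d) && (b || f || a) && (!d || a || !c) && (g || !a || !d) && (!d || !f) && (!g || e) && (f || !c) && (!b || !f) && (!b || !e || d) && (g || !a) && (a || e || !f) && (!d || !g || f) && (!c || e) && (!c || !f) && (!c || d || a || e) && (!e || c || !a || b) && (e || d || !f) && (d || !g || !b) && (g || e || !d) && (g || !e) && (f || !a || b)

Case c = false:
(f) alone gives f = true.
(!d) alone gives d = false.
(!b) alone gives b = false.
(e) alone gives e = true.
(!a) alone gives a = false.
(g) alone gives g = true.
All clauses are satisfied.

a ↦ false,  b ↦ false,  c ↦ false,  d ↦ false,  e ↦ true,  f ↦ true,  g ↦ true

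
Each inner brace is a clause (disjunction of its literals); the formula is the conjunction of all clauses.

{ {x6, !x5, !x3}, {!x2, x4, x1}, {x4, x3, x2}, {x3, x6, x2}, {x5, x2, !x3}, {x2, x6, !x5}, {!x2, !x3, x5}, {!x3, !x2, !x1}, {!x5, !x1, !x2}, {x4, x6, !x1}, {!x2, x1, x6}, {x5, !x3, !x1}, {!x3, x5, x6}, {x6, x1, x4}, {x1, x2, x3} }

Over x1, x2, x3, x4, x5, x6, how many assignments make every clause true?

12

There are 2^6 = 64 truth assignments over (x1, x2, x3, x4, x5, x6).
Split on x4. With x4 = true, the clauses containing x4 are satisfied and !x4 drops from the rest; 9 of the 2^5 = 32 assignments to the other variables satisfy what remains.
With x4 = false, by the same count on the reduced clause set, 3 assignments work.
(One model: x1=F, x2=F, x3=T, x4=F, x5=T, x6=T.)
Total: 9 + 3 = 12.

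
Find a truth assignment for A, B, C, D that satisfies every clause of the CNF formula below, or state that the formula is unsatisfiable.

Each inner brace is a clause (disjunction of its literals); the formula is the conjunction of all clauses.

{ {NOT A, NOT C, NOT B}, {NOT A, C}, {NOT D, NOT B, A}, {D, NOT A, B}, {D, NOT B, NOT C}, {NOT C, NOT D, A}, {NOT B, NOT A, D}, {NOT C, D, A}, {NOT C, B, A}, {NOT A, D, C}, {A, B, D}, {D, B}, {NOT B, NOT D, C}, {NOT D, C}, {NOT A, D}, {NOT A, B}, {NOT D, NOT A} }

Branch on A: set A = false.
Branch on D: set D = false.
(NOT C) alone gives C = false.
(B) alone gives B = true.
This assignment satisfies each clause.

A ↦ false; B ↦ true; C ↦ false; D ↦ false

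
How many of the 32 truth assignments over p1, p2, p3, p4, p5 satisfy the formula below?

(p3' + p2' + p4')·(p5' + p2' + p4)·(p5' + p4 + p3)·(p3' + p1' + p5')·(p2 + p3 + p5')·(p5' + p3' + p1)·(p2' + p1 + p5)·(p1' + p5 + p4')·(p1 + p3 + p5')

9

There are 2^5 = 32 truth assignments over (p1, p2, p3, p4, p5).
Split on p3. With p3 = 1, the clauses containing p3 are satisfied and p3' drops from the rest; 4 of the 2^4 = 16 assignments to the other variables satisfy what remains.
With p3 = 0, by the same count on the reduced clause set, 5 assignments work.
Total: 4 + 5 = 9.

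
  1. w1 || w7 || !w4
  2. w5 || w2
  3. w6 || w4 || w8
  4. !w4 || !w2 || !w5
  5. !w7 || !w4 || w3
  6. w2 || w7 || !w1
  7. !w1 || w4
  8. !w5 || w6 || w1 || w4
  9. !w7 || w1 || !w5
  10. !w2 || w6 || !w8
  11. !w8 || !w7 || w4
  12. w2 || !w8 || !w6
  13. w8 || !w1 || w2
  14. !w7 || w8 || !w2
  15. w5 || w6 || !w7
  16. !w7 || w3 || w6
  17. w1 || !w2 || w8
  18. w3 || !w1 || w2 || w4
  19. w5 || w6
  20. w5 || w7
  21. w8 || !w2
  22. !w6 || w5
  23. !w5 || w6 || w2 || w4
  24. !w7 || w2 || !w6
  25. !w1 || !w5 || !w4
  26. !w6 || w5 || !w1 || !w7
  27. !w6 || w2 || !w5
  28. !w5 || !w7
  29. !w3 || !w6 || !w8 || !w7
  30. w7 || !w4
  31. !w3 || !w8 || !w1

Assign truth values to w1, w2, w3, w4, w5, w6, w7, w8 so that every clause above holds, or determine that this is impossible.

w1: false, w2: true, w3: true, w4: false, w5: true, w6: true, w7: false, w8: true

Suppose w5 = true.
Unit clause (!w7) forces w7 = false.
Unit clause (!w4) forces w4 = false.
Unit clause (!w1) forces w1 = false.
Unit clause (w6) forces w6 = true.
Unit clause (w2) forces w2 = true.
Unit clause (w8) forces w8 = true.
All clauses hold; w3 can take either value.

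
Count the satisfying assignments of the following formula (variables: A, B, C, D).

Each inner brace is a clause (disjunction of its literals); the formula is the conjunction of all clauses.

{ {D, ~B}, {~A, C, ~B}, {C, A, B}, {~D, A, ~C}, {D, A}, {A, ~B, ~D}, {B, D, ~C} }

4

There are 2^4 = 16 truth assignments over (A, B, C, D).
Check each against the 7 clauses (columns in the order A, B, C, D):
  F F F F  ✗ fails (C | A | B)
  F F F T  ✗ fails (C | A | B)
  F F T F  ✗ fails (D | A)
  F F T T  ✗ fails (~D | A | ~C)
  F T F F  ✗ fails (D | ~B)
  F T F T  ✗ fails (A | ~B | ~D)
  F T T F  ✗ fails (D | ~B)
  F T T T  ✗ fails (~D | A | ~C)
  T F F F  ✓ satisfies all
  T F F T  ✓ satisfies all
  T F T F  ✗ fails (B | D | ~C)
  T F T T  ✓ satisfies all
  T T F F  ✗ fails (D | ~B)
  T T F T  ✗ fails (~A | C | ~B)
  T T T F  ✗ fails (D | ~B)
  T T T T  ✓ satisfies all
4 of the 16 rows are models.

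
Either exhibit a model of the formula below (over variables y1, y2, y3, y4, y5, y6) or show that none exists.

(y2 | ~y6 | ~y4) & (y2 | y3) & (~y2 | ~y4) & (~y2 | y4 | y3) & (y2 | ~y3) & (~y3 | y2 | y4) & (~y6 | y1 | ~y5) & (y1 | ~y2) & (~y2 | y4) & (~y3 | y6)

UNSATISFIABLE

Try y2 = 1.
(~y4) alone gives y4 = 0.
Now (y4) is unsatisfied and unit — conflict.
Backtrack on y2: now try y2 = 0.
(y3) alone gives y3 = 1.
Now (~y3) is unsatisfied and unit — conflict.
Both values of y2 lead to a conflict.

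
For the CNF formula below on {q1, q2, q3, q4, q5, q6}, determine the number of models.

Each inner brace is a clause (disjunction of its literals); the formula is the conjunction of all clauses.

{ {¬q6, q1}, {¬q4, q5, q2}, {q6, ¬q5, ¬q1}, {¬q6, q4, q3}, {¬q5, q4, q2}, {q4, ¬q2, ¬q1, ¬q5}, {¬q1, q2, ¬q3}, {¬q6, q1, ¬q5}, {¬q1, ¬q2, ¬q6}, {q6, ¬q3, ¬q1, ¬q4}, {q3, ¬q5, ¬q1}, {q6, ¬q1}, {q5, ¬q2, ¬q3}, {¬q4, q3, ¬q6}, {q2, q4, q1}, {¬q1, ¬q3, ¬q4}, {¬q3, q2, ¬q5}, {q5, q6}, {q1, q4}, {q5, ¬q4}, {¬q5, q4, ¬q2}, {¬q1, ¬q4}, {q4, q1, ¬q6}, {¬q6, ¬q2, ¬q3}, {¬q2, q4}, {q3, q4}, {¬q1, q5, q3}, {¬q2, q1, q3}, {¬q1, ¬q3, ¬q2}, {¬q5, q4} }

There are 2^6 = 64 truth assignments over (q1, q2, q3, q4, q5, q6).
Split on q5. With q5 = True, the clauses containing q5 are satisfied and ¬q5 drops from the rest; 2 of the 2^5 = 32 assignments to the other variables satisfy what remains.
With q5 = False, by the same count on the reduced clause set, 0 assignments work.
Total: 2 + 0 = 2.

2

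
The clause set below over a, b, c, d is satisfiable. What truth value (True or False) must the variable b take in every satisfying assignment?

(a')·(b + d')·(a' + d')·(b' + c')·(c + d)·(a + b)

Suppose b = 0.
The clause (a') is unit, so a = 0.
That conflicts with the unit clause (a).
So every satisfying assignment has b = True.

True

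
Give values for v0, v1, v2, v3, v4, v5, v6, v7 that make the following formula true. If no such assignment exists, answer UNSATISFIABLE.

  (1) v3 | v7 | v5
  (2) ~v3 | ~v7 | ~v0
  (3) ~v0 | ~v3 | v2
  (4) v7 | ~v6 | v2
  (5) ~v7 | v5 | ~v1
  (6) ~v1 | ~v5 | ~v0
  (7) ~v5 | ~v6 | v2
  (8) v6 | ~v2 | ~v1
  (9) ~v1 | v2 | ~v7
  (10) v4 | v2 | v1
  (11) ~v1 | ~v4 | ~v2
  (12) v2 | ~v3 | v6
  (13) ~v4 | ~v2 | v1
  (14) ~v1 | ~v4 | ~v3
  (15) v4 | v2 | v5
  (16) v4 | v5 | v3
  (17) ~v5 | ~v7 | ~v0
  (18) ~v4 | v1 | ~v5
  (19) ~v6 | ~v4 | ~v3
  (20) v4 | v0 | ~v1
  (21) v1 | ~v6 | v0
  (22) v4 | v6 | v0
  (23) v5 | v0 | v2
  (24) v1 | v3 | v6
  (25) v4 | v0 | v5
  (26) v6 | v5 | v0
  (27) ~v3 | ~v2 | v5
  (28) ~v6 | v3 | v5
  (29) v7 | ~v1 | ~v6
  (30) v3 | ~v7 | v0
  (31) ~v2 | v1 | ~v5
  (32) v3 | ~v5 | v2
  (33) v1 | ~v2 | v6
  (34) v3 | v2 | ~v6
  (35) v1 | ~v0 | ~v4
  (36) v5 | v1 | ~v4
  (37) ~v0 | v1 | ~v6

UNSATISFIABLE

Suppose v3 = 1.
Suppose v7 = 0.
Suppose v0 = 0.
Suppose v6 = 0.
From the singleton clause (v2), v2 = 1.
From the singleton clause (~v1), v1 = 0.
That conflicts with the unit clause (v1).
Backtrack on v6: now try v6 = 1.
From the singleton clause (v2), v2 = 1.
From the singleton clause (~v4), v4 = 0.
From the singleton clause (~v1), v1 = 0.
That conflicts with the unit clause (v1).
Neither v6 = 1 nor v6 = 0 works.
Backtrack on v0: now try v0 = 1.
From the singleton clause (v2), v2 = 1.
From the singleton clause (v5), v5 = 1.
From the singleton clause (~v1), v1 = 0.
That conflicts with the unit clause (v1).
Neither v0 = 1 nor v0 = 0 works.
Backtrack on v7: now try v7 = 1.
From the singleton clause (~v0), v0 = 0.
Suppose v5 = 1.
Suppose v6 = 0.
From the singleton clause (v2), v2 = 1.
From the singleton clause (~v1), v1 = 0.
That conflicts with the unit clause (v1).
Backtrack on v6: now try v6 = 1.
From the singleton clause (v2), v2 = 1.
From the singleton clause (~v4), v4 = 0.
From the singleton clause (~v1), v1 = 0.
That conflicts with the unit clause (v1).
Neither v6 = 1 nor v6 = 0 works.
Backtrack on v5: now try v5 = 0.
From the singleton clause (~v1), v1 = 0.
From the singleton clause (~v6), v6 = 0.
That conflicts with the unit clause (v6).
Neither v5 = 1 nor v5 = 0 works.
Neither v7 = 1 nor v7 = 0 works.
Backtrack on v3: now try v3 = 0.
Suppose v7 = 1.
From the singleton clause (v0), v0 = 1.
From the singleton clause (~v5), v5 = 0.
From the singleton clause (~v1), v1 = 0.
From the singleton clause (v4), v4 = 1.
That conflicts with the unit clause (~v4).
Backtrack on v7: now try v7 = 0.
From the singleton clause (v5), v5 = 1.
From the singleton clause (v2), v2 = 1.
From the singleton clause (v1), v1 = 1.
From the singleton clause (~v0), v0 = 0.
From the singleton clause (v6), v6 = 1.
That conflicts with the unit clause (~v6).
Neither v7 = 1 nor v7 = 0 works.
Neither v3 = 1 nor v3 = 0 works.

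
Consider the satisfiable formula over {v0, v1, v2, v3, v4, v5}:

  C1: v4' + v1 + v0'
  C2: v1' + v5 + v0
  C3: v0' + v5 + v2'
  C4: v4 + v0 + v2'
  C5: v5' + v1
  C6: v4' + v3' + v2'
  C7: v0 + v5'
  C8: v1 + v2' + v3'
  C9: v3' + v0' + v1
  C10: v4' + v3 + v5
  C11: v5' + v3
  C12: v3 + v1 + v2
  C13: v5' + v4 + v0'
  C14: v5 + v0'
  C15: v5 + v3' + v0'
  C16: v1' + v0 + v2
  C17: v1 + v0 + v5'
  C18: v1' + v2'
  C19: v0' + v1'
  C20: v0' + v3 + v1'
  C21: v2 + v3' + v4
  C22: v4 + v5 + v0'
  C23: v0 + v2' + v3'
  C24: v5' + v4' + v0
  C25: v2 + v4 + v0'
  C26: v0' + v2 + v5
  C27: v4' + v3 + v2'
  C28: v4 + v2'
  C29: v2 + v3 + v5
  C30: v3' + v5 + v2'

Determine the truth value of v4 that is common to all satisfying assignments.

Suppose v4 = 0.
Unit clause (v2') forces v2 = 0.
Unit clause (v3') forces v3 = 0.
Unit clause (v5') forces v5 = 0.
Now (v5) is unsatisfied and unit — conflict.
So every satisfying assignment has v4 = True.

True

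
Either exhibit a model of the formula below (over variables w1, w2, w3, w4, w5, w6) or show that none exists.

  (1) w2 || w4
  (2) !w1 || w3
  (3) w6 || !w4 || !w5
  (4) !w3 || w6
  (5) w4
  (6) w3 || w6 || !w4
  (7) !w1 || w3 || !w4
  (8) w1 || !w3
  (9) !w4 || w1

From the singleton clause (w4), w4 = true.
From the singleton clause (w1), w1 = true.
From the singleton clause (w3), w3 = true.
From the singleton clause (w6), w6 = true.
Every clause is now satisfied; w2, w5 are unconstrained.

w1 ↦ true, w2 ↦ true, w3 ↦ true, w4 ↦ true, w5 ↦ false, w6 ↦ true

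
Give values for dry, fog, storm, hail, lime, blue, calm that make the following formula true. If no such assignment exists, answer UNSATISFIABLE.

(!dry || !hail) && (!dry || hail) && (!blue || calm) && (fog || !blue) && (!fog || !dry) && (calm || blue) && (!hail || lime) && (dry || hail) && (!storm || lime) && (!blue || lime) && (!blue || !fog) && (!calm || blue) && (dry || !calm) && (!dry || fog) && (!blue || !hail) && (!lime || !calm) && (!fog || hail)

Case dry = false:
The clause (hail) is unit, so hail = true.
The clause (lime) is unit, so lime = true.
The clause (!calm) is unit, so calm = false.
The clause (!blue) is unit, so blue = false.
But (blue) is also a unit clause — contradiction.
So dry must be the other value — set dry = true.
The clause (!hail) is unit, so hail = false.
But (hail) is also a unit clause — contradiction.
Either choice for dry ends in contradiction.

UNSATISFIABLE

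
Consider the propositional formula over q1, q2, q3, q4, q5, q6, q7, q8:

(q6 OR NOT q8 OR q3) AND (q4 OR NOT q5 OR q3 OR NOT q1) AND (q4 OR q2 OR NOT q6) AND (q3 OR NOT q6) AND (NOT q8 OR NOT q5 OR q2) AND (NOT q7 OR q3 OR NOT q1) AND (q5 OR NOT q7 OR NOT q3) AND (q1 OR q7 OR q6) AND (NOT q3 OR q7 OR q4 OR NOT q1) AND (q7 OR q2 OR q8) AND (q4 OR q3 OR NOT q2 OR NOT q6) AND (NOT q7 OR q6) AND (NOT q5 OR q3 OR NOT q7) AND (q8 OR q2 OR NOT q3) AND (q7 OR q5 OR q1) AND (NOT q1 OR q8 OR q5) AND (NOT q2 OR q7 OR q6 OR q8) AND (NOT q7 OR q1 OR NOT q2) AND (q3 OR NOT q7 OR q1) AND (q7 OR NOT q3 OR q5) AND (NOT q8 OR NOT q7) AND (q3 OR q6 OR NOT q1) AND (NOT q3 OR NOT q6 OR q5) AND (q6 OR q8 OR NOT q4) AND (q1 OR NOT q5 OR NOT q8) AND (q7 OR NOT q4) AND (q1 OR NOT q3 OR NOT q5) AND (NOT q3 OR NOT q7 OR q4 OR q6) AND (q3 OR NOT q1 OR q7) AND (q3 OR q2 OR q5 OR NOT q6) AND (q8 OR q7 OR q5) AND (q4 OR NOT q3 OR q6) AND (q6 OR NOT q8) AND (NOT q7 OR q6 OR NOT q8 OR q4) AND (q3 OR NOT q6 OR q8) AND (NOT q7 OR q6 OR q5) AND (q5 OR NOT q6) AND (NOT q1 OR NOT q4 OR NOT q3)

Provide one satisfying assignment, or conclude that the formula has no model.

Suppose q3 = true.
Suppose q5 = true.
Unit clause (q1) forces q1 = true.
Unit clause (NOT q4) forces q4 = false.
Unit clause (q7) forces q7 = true.
Unit clause (q6) forces q6 = true.
Unit clause (q2) forces q2 = true.
Unit clause (NOT q8) forces q8 = false.
All clauses are satisfied.

q1: true,  q2: true,  q3: true,  q4: false,  q5: true,  q6: true,  q7: true,  q8: false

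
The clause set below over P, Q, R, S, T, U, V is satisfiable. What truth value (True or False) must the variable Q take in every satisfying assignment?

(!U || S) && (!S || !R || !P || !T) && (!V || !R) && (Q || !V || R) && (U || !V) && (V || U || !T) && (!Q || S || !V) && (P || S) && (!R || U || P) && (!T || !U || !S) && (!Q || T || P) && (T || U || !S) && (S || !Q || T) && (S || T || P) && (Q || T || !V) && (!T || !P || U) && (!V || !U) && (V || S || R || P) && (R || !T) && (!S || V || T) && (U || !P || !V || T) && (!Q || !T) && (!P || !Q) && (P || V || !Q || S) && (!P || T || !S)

Suppose Q = true.
Unit clause (!T) forces T = false.
Unit clause (P) forces P = true.
But (!P) is also a unit clause — contradiction.
So every satisfying assignment has Q = False.

False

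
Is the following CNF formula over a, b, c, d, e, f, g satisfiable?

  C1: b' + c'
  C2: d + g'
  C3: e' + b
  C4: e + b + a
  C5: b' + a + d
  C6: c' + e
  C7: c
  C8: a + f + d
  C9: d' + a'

Unit clause (c) forces c = 1.
Unit clause (b') forces b = 0.
Unit clause (e') forces e = 0.
Now (e) is unsatisfied and unit — conflict.
No assignment satisfies every clause.

No, unsatisfiable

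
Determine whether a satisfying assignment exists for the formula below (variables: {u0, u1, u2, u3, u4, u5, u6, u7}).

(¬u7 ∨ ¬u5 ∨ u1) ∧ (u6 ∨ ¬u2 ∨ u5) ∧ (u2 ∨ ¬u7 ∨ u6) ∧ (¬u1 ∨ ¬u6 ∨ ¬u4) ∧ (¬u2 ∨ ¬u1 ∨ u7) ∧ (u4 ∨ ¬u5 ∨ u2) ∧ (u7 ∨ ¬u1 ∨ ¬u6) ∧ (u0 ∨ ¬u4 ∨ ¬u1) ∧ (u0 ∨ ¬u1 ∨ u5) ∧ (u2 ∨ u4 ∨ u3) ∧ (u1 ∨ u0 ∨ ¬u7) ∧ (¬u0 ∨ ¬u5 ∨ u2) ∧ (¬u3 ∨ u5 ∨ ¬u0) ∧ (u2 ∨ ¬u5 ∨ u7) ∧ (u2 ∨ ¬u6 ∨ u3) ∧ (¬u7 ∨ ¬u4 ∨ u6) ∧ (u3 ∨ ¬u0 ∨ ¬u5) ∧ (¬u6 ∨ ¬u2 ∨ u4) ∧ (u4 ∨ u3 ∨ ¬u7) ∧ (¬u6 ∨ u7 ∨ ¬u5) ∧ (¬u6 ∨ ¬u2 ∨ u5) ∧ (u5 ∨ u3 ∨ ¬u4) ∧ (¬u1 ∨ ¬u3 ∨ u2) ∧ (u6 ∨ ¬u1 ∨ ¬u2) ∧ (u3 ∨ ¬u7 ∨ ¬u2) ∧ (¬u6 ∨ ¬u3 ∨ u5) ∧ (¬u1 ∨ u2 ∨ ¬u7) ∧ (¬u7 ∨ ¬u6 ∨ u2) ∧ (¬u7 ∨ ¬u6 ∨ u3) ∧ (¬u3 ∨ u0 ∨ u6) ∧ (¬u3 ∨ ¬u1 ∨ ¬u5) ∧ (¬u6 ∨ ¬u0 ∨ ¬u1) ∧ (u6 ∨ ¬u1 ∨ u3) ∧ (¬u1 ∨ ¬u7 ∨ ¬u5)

Satisfiable

Suppose u7 = False.
Suppose u2 = True.
The clause (¬u1) is unit, so u1 = False.
Suppose u6 = False.
The clause (u5) is unit, so u5 = True.
Suppose u3 = True.
The clause (u0) is unit, so u0 = True.
All clauses hold; u4 can take either value.
A satisfying assignment: u0=True,  u1=False,  u2=True,  u3=True,  u4=False,  u5=True,  u6=False,  u7=False.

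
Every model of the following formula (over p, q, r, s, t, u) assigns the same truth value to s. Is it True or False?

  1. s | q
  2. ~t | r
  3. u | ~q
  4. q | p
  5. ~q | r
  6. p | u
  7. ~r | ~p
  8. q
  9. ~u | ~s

Suppose s = 1.
The clause (q) is unit, so q = 1.
The clause (u) is unit, so u = 1.
Now (~u) is unsatisfied and unit — conflict.
So every satisfying assignment has s = False.

False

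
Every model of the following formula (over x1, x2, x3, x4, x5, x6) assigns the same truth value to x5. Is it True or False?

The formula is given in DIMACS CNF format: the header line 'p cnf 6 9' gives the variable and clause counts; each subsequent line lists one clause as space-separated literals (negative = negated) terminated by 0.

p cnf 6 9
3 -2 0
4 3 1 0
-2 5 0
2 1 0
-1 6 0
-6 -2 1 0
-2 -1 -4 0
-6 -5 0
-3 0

Suppose x5 = True.
(¬x6) alone gives x6 = False.
(¬x1) alone gives x1 = False.
(x2) alone gives x2 = True.
(x3) alone gives x3 = True.
That conflicts with the unit clause (¬x3).
So every satisfying assignment has x5 = False.

False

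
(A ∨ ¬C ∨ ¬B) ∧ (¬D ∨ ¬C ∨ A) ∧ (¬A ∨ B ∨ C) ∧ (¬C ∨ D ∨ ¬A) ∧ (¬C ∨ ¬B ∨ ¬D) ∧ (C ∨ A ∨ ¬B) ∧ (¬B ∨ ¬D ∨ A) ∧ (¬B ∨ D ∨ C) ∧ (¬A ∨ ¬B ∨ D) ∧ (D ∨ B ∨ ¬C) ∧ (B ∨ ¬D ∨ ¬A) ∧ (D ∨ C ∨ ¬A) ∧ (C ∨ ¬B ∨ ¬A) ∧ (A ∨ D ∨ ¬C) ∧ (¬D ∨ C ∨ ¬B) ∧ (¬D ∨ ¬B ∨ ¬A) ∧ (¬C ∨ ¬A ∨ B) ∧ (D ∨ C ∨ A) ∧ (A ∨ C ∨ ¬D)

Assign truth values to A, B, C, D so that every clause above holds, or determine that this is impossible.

Branch on A: set A = True.
Branch on B: set B = True.
(D) alone gives D = True.
Now (¬D) is unsatisfied and unit — conflict.
So B must be the other value — set B = False.
(C) alone gives C = True.
Now (¬C) is unsatisfied and unit — conflict.
Either choice for B ends in contradiction.
So A must be the other value — set A = False.
Branch on C: set C = False.
(¬B) alone gives B = False.
(D) alone gives D = True.
Now (¬D) is unsatisfied and unit — conflict.
So C must be the other value — set C = True.
(¬B) alone gives B = False.
(¬D) alone gives D = False.
Now (D) is unsatisfied and unit — conflict.
Either choice for C ends in contradiction.
Either choice for A ends in contradiction.

UNSATISFIABLE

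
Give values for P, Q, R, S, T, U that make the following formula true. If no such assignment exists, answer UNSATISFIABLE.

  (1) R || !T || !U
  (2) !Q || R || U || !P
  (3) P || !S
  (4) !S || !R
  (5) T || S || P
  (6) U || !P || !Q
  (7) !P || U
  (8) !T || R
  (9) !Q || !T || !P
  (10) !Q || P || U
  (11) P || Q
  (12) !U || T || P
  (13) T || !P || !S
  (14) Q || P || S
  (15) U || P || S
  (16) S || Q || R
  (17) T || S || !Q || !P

Suppose P = true.
(U) alone gives U = true.
Suppose R = true.
(!S) alone gives S = false.
Suppose Q = false.
No clause remains; T is free.

P=true, Q=false, R=true, S=false, T=false, U=true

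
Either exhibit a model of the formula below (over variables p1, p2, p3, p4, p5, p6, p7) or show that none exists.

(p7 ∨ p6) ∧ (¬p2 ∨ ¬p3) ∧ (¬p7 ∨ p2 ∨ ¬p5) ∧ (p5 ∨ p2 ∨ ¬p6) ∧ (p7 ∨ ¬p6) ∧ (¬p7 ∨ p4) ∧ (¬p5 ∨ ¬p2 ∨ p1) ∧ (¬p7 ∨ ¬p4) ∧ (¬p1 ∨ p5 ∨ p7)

Branch on p7: set p7 = True.
The clause (p4) is unit, so p4 = True.
That conflicts with the unit clause (¬p4).
Backtrack on p7: now try p7 = False.
The clause (p6) is unit, so p6 = True.
That conflicts with the unit clause (¬p6).
Neither p7 = True nor p7 = False works.

UNSATISFIABLE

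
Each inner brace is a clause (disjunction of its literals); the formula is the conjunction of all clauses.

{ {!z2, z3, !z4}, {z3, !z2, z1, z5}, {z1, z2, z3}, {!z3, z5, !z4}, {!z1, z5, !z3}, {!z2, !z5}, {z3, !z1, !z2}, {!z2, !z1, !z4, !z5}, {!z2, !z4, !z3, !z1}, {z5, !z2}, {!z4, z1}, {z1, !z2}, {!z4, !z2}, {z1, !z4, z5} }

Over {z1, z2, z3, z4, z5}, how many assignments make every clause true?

8

There are 2^5 = 32 truth assignments over (z1, z2, z3, z4, z5).
Split on z4. With z4 = true, the clauses containing z4 are satisfied and !z4 drops from the rest; 3 of the 2^4 = 16 assignments to the other variables satisfy what remains.
With z4 = false, by the same count on the reduced clause set, 5 assignments work.
(One model: z1=F, z2=F, z3=T, z4=F, z5=F.)
Total: 3 + 5 = 8.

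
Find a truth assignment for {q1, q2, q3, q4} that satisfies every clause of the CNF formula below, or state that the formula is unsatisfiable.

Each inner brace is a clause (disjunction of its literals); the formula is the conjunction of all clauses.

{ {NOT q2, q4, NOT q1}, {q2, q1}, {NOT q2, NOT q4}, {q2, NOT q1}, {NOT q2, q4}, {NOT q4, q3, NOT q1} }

Case q2 = true:
The clause (NOT q4) is unit, so q4 = false.
Now (q4) is unsatisfied and unit — conflict.
That branch fails; take q2 = false instead.
The clause (q1) is unit, so q1 = true.
Now (NOT q1) is unsatisfied and unit — conflict.
Neither q2 = true nor q2 = false works.

UNSATISFIABLE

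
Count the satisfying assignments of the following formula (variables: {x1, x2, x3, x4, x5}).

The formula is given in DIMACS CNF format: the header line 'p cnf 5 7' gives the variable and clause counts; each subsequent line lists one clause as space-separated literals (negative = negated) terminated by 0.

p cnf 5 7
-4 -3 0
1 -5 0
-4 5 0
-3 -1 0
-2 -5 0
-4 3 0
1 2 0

There are 2^5 = 32 truth assignments over (x1, x2, x3, x4, x5).
Split on x2. With x2 = True, the clauses containing x2 are satisfied and ¬x2 drops from the rest; 3 of the 2^4 = 16 assignments to the other variables satisfy what remains.
With x2 = False, by the same count on the reduced clause set, 2 assignments work.
Total: 3 + 2 = 5.

5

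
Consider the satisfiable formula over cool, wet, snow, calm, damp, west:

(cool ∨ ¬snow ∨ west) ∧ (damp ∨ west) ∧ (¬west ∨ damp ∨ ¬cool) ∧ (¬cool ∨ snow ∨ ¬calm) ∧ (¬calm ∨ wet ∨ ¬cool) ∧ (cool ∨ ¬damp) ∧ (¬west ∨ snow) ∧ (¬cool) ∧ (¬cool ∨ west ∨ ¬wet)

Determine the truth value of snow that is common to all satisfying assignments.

True

Suppose snow = False.
The clause (¬west) is unit, so west = False.
The clause (damp) is unit, so damp = True.
The clause (cool) is unit, so cool = True.
Now (¬cool) is unsatisfied and unit — conflict.
So every satisfying assignment has snow = True.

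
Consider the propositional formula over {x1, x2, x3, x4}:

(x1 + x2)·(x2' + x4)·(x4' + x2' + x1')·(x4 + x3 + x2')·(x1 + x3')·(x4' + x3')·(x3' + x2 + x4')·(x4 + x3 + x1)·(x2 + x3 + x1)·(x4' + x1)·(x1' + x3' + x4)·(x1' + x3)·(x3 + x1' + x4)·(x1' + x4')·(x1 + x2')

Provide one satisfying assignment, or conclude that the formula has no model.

UNSATISFIABLE

Try x1 = 1.
From the singleton clause (x3), x3 = 1.
From the singleton clause (x4'), x4 = 0.
But (x4) is also a unit clause — contradiction.
So x1 must be the other value — set x1 = 0.
From the singleton clause (x2), x2 = 1.
But (x2') is also a unit clause — contradiction.
Both values of x1 lead to a conflict.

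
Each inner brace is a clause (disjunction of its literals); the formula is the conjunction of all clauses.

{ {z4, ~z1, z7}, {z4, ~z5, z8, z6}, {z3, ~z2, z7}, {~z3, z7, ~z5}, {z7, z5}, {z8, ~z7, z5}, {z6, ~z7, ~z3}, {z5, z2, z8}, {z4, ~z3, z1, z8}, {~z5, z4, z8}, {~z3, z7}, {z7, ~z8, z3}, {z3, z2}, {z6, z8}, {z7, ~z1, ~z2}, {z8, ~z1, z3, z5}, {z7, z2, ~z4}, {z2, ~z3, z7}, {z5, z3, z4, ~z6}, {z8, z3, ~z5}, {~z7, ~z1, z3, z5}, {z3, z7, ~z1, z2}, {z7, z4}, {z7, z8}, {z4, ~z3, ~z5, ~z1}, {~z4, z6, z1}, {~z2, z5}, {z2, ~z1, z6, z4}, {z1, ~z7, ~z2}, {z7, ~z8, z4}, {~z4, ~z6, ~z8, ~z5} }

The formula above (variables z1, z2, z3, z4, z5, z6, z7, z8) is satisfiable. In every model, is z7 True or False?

Suppose z7 = 0.
(z5) alone gives z5 = 1.
(~z3) alone gives z3 = 0.
(~z2) alone gives z2 = 0.
But (z2) is also a unit clause — contradiction.
So every satisfying assignment has z7 = True.

True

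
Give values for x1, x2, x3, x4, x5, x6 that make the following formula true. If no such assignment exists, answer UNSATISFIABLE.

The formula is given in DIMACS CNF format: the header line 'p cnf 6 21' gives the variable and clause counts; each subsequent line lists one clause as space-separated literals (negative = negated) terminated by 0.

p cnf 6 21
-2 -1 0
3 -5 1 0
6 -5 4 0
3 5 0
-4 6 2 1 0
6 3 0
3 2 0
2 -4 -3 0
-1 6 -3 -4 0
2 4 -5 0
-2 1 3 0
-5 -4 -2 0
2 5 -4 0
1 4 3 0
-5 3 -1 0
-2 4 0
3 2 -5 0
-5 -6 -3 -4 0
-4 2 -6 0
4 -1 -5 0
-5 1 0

Try x2 = True.
From the singleton clause (¬x1), x1 = False.
From the singleton clause (x3), x3 = True.
From the singleton clause (x4), x4 = True.
From the singleton clause (¬x5), x5 = False.
Every clause is now satisfied; x6 is unconstrained.

x1: False; x2: True; x3: True; x4: True; x5: False; x6: True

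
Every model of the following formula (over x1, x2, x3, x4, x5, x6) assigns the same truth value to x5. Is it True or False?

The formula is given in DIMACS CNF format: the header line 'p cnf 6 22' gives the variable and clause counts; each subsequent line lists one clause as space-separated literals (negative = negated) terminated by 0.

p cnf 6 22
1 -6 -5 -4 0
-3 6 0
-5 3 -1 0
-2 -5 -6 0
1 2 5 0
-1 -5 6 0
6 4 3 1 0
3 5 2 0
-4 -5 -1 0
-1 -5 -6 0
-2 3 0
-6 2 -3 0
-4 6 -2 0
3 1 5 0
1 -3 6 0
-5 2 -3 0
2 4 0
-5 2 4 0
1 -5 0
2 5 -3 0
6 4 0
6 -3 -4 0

False

Suppose x5 = True.
(x1) alone gives x1 = True.
(x3) alone gives x3 = True.
(x6) alone gives x6 = True.
But (¬x6) is also a unit clause — contradiction.
So every satisfying assignment has x5 = False.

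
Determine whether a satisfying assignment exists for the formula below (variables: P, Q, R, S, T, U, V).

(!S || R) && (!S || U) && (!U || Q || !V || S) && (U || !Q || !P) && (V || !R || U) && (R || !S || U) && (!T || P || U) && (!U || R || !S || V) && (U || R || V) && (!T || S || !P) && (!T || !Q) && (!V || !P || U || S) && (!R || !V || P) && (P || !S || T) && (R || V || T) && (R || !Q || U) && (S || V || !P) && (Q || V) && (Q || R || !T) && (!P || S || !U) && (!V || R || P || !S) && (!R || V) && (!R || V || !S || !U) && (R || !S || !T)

Try S = true.
Unit clause (R) forces R = true.
Unit clause (U) forces U = true.
Unit clause (V) forces V = true.
Unit clause (P) forces P = true.
Try T = false.
No clause remains; Q is free.
A satisfying assignment: P ↦ true; Q ↦ false; R ↦ true; S ↦ true; T ↦ false; U ↦ true; V ↦ true.

Satisfiable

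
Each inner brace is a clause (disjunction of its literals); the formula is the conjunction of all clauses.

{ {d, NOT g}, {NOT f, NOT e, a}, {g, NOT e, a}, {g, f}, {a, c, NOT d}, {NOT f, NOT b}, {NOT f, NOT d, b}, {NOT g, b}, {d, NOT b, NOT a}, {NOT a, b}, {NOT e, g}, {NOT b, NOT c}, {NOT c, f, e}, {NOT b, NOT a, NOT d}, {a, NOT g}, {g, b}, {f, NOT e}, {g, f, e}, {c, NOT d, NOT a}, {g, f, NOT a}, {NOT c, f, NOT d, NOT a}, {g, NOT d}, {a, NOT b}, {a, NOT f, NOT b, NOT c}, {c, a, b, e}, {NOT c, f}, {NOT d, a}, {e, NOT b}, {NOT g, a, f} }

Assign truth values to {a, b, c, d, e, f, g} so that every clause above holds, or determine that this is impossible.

UNSATISFIABLE

Try d = true.
The clause (g) is unit, so g = true.
The clause (b) is unit, so b = true.
The clause (NOT f) is unit, so f = false.
The clause (NOT c) is unit, so c = false.
The clause (a) is unit, so a = true.
That conflicts with the unit clause (NOT a).
Backtrack on d: now try d = false.
The clause (NOT g) is unit, so g = false.
The clause (f) is unit, so f = true.
The clause (NOT b) is unit, so b = false.
That conflicts with the unit clause (b).
Both values of d lead to a conflict.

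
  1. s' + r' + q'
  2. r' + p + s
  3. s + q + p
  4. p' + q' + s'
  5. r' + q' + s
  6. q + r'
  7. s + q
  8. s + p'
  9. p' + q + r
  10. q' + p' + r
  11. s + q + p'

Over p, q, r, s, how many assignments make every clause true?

3

There are 2^4 = 16 truth assignments over (p, q, r, s).
Check each against the 11 clauses (columns in the order p, q, r, s):
  F F F F  ✗ fails (s + q + p)
  F F F T  ✓ satisfies all
  F F T F  ✗ fails (r' + p + s)
  F F T T  ✗ fails (q + r')
  F T F F  ✓ satisfies all
  F T F T  ✓ satisfies all
  F T T F  ✗ fails (r' + p + s)
  F T T T  ✗ fails (s' + r' + q')
  T F F F  ✗ fails (s + q)
  T F F T  ✗ fails (p' + q + r)
  T F T F  ✗ fails (q + r')
  T F T T  ✗ fails (q + r')
  T T F F  ✗ fails (s + p')
  T T F T  ✗ fails (p' + q' + s')
  T T T F  ✗ fails (r' + q' + s)
  T T T T  ✗ fails (s' + r' + q')
3 of the 16 rows are models.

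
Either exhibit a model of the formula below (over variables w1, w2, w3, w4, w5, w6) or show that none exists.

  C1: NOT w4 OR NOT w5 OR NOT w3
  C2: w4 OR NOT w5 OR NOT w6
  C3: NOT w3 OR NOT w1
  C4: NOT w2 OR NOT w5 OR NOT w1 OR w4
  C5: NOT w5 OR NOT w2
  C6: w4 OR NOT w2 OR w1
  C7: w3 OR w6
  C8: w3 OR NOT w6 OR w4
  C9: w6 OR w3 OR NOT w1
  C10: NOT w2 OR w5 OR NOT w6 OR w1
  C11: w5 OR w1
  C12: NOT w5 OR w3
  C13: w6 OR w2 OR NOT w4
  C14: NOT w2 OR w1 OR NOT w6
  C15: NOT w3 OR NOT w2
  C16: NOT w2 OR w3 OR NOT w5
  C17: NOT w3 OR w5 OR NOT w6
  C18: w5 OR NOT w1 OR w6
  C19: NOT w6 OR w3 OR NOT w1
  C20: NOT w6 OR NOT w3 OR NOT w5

Case w3 = true:
From the singleton clause (NOT w1), w1 = false.
From the singleton clause (w5), w5 = true.
From the singleton clause (NOT w4), w4 = false.
From the singleton clause (NOT w6), w6 = false.
From the singleton clause (NOT w2), w2 = false.
Every clause now holds.

w1: false; w2: false; w3: true; w4: false; w5: true; w6: false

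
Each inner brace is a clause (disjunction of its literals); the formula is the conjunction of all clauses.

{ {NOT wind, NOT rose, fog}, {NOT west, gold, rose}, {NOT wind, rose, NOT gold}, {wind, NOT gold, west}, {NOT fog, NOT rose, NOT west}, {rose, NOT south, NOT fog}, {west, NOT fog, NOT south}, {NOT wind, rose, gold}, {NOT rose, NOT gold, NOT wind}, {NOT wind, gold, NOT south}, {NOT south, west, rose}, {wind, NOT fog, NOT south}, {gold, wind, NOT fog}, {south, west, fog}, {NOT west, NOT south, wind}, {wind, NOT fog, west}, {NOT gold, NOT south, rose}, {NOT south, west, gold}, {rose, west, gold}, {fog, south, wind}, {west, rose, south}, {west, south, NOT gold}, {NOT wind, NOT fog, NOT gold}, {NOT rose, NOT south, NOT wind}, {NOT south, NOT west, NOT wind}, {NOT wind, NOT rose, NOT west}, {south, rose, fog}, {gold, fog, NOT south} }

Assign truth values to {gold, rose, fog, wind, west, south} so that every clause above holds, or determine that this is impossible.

gold ↦ true, rose ↦ false, fog ↦ true, wind ↦ false, west ↦ true, south ↦ false

Try wind = false.
Try gold = true.
From the singleton clause (west), west = true.
From the singleton clause (NOT south), south = false.
From the singleton clause (fog), fog = true.
From the singleton clause (NOT rose), rose = false.
This assignment satisfies each clause.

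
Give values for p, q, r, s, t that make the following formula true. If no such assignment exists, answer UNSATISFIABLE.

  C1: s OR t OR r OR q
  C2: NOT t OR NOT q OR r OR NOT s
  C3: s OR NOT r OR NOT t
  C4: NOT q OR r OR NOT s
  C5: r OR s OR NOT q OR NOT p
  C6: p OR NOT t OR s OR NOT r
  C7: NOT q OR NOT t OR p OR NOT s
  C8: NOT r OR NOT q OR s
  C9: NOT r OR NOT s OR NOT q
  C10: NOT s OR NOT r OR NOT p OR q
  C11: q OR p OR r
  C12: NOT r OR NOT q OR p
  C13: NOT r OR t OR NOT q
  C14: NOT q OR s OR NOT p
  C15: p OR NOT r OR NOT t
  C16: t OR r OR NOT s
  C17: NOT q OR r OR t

Suppose s = false.
Suppose r = false.
Suppose t = true.
Suppose q = true.
The clause (NOT p) is unit, so p = false.
Every clause now holds.

p=false; q=true; r=false; s=false; t=true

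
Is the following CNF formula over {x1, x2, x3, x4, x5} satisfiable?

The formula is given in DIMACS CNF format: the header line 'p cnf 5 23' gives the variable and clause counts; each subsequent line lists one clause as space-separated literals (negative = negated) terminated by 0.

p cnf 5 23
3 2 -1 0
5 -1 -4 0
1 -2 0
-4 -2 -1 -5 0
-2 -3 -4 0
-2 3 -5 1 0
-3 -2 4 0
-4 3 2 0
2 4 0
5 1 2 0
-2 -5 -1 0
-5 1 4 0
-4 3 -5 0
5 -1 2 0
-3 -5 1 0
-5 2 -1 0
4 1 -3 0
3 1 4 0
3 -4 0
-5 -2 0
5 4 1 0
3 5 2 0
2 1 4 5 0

Satisfiable

Branch on x1: set x1 = True.
Branch on x3: set x3 = False.
(x2) alone gives x2 = True.
(¬x5) alone gives x5 = False.
(¬x4) alone gives x4 = False.
This assignment satisfies each clause.
A satisfying assignment: x1 ↦ True, x2 ↦ True, x3 ↦ False, x4 ↦ False, x5 ↦ False.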